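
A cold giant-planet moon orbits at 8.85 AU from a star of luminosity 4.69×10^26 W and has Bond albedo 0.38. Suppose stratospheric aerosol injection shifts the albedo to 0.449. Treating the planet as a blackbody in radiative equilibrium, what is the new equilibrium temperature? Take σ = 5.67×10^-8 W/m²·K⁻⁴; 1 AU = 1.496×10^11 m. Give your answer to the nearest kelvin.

85 K

d = 8.85 × 1.496×10^11 m = 1.324×10^12 m.
Spreading L over a sphere of radius d: S = 4.69×10^26/(4π·1.32×10^12²) = 21.29 W/m².
With the new albedo, S(1−α₂)/4 = 2.933 W/m², so T₂ = 84.81 K.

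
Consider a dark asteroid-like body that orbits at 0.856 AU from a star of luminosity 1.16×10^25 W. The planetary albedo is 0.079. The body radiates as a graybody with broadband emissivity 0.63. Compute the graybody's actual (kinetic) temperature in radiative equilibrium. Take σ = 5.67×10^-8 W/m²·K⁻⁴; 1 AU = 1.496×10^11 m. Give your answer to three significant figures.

Orbital distance: d = 0.856 AU = 1.281×10^11 m.
S = L/(4πd²) = 56.29 W/m².
Absorbed flux (global mean): S(1−α)/4 = 56.29·0.921/4 = 12.96 W/m².
Equating to εσT⁴ with ε = 0.63: T = (12.96/0.63σ)^(1/4) = 138.0 K.

138 kelvin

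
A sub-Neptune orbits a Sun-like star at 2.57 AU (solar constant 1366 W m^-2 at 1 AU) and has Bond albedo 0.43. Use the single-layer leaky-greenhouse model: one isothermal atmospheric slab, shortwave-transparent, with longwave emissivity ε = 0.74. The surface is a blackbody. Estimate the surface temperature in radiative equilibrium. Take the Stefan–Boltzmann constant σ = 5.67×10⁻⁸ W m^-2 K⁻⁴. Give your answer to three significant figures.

By the inverse-square law, S = 1366/2.57² = 206.8 W m^-2.
Effective emission temperature (TOA balance): σT_e⁴ = S(1−α)/4 = 29.47 W m^-2 → T_e = 151.0 K.
For a single slab of emissivity ε, T_s⁴ = 2T_e⁴/(2−ε); thus T_s = 151.0·(1.587)^(1/4) = 169.5 K.

169 K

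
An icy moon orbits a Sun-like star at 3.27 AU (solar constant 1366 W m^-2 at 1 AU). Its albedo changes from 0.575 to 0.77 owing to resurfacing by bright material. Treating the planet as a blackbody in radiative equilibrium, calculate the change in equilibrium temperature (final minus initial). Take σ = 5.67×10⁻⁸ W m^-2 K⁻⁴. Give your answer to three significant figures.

Irradiance scales as 1/d², so S = 1366 W m^-2 × (1/3.27)² = 127.7 W m^-2.
Initial: T₁ = [S(1−0.575)/(4σ)]^(1/4) = 124.4 K.
With α = 0.77, T₂ = 106.7 K.
ΔT = T₂ − T₁ = -17.70 K.

-17.7 K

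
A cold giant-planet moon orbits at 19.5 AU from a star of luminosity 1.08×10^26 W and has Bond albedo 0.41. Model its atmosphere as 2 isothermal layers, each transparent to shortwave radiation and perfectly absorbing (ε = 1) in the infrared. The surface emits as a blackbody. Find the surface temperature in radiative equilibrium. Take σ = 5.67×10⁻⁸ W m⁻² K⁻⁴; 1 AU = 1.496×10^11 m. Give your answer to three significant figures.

53.0 kelvin

Orbital distance: d = 19.5 AU = 2.917×10^12 m.
Flux at the orbit: S = L/(4πd²) = 1.08×10^26/(4π·(2.92×10^12)²) = 1.010 W m⁻².
OLR = S(1−α)/4 = 0.1490 W m⁻²; the top layer radiates at T_e = 40.26 K.
For an N-layer opaque stack, T_s⁴ = (N+1)T_e⁴, hence T_s = (3)^(1/4)×40.26 K = 52.98 K.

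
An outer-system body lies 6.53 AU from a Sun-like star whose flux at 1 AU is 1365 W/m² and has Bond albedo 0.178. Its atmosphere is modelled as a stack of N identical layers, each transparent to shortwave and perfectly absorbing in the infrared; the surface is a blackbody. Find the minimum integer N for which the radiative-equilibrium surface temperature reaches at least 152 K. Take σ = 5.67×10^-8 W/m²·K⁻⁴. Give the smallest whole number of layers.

4

By the inverse-square law, S = 1365/6.53² = 32.01 W/m².
The effective emission temperature is T_e = [S(1−α)/(4σ)]^¼ = 103.8 K.
T_s = (N+1)^(1/4)·T_e ≥ 152 K requires N+1 ≥ (T_s/T_e)⁴ = (152/103.8)⁴ = 4.601.
The minimum whole number is N = 4.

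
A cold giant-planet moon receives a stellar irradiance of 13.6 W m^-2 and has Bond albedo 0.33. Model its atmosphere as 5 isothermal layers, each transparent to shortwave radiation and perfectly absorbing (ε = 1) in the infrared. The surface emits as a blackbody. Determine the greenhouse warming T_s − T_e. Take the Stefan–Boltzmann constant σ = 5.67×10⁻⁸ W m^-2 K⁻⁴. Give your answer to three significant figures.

OLR = S(1−α)/4 = 2.278 W m^-2; the top layer radiates at T_e = 79.61 K.
Surface: T_s = (6)^¼·T_e = 124.6 K.
So the greenhouse effect raises the surface by 124.6 − 79.61 = 44.99 K.

45.0 kelvin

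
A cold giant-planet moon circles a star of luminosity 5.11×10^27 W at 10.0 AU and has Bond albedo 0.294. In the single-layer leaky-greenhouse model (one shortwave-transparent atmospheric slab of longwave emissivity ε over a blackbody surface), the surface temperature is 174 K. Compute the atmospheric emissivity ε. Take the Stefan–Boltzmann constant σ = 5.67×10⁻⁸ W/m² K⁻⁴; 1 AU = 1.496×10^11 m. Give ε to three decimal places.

d = 10.0 × 1.496×10^11 m = 1.496×10^12 m.
Flux at the orbit: S = L/(4πd²) = 5.11×10^27/(4π·(1.50×10^12)²) = 181.7 W/m².
First, T_e = [181.7·(1−0.294)/(4σ)]^(1/4) = 154.2 K.
Since (2−ε)/2 = (T_e/T_s)⁴ = 0.6170, ε = 0.7659.

0.766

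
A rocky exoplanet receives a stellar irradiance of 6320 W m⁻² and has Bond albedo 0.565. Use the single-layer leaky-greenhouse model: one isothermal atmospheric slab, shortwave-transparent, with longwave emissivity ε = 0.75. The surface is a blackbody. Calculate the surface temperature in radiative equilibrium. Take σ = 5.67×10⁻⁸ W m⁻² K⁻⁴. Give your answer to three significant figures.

373 kelvin

The planet radiates to space at T_e = [S(1−α)/(4σ)]^(1/4) = 331.8 K.
Surface balance with a leaky layer gives σT_s⁴ = σT_e⁴·2/(2−ε), so T_s = T_e·[2/(2−0.75)]^(1/4) = 373.2 K.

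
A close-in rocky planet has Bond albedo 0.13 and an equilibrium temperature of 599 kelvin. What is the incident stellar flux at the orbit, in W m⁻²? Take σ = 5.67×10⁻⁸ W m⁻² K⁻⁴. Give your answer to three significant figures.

33600 W m⁻²

Invert the energy balance for S: S = 4σT⁴/(1−α).
The emitted flux is σT⁴ = 7299 W m⁻².
So S = 4×7299/(1−0.13) = 33560 W m⁻².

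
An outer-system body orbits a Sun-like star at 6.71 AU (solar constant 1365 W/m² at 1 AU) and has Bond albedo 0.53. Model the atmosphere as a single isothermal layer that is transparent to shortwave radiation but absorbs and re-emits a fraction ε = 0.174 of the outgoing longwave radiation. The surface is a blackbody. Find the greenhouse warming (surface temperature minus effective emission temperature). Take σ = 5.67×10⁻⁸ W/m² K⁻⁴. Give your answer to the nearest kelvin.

2 kelvin

Irradiance scales as 1/d², so S = 1365 W/m² × (1/6.71)² = 30.32 W/m².
At the top of the atmosphere, σT_e⁴ = S(1−α)/4 = 3.562 W/m², giving T_e = 89.03 K.
The surface balance (absorbed SW + ε·downward IR = σT_s⁴) with T_a⁴ = T_s⁴/2 reduces to T_s = T_e·[2/(2−ε)]^¼ = 91.08 K.
Greenhouse warming: T_s − T_e = 2.049 K.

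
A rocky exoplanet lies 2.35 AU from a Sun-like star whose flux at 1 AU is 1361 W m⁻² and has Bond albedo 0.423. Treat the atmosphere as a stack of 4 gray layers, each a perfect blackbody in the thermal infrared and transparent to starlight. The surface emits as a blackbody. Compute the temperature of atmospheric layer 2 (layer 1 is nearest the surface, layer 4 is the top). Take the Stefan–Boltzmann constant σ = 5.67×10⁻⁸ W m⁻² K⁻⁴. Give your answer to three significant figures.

Flux at the orbit: S = 1361/(2.35)² = 246.4 W m⁻².
OLR = S(1−α)/4 = 35.55 W m⁻²; the top layer radiates at T_e = 158.2 K.
The net upward flux σT_e⁴ is constant between every pair of levels, so T_k⁴ = (N+1−k)T_e⁴.
T_2 = (3)^(1/4)·158.2 = 208.3 K.

208 K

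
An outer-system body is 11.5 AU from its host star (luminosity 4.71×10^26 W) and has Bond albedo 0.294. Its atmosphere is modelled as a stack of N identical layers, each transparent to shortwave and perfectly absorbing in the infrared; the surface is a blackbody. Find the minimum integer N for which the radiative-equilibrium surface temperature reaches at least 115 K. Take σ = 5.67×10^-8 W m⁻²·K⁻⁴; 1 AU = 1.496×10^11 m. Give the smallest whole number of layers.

4

d = 11.5 × 1.496×10^11 m = 1.720×10^12 m.
Spreading L over a sphere of radius d: S = 4.71×10^26/(4π·1.72×10^12²) = 12.66 W m⁻².
The effective emission temperature is T_e = [S(1−α)/(4σ)]^¼ = 79.24 K.
Need (N+1)T_e⁴ ≥ T_s⁴, i.e. N+1 ≥ (115/79.24)⁴ = 4.437.
The minimum whole number is N = 4.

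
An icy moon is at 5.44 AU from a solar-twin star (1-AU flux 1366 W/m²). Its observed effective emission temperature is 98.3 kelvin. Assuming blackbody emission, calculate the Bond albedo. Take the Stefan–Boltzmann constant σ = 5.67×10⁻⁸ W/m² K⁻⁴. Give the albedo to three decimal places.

0.541

By the inverse-square law, S = 1366/5.44² = 46.16 W/m².
Rearranging the radiative balance, α = 1 − 4σT⁴/S.
4σT⁴ = 4·5.67×10⁻⁸·(98.3)⁴ = 21.18 W/m².
Hence α = 1 − 21.18/46.16 = 0.5412.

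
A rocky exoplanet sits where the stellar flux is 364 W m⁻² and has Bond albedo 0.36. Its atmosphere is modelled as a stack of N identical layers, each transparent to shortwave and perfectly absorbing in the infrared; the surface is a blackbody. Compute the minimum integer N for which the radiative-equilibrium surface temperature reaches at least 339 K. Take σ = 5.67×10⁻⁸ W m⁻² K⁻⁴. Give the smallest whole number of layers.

OLR = S(1−α)/4 = 58.24 W m⁻²; the top layer radiates at T_e = 179.0 K.
T_s = (N+1)^(1/4)·T_e ≥ 339 K requires N+1 ≥ (T_s/T_e)⁴ = (339/179.0)⁴ = 12.858.
Rounding up, N = 12.

12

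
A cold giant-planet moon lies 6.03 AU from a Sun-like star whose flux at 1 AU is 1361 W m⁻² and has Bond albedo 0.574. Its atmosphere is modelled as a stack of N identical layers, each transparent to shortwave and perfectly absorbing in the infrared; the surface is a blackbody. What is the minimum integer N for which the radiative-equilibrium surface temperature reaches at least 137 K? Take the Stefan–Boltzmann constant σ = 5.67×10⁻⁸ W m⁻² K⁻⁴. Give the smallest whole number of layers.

Irradiance scales as 1/d², so S = 1361 W m⁻² × (1/6.03)² = 37.43 W m⁻².
OLR = S(1−α)/4 = 3.986 W m⁻²; the top layer radiates at T_e = 91.57 K.
Need (N+1)T_e⁴ ≥ T_s⁴, i.e. N+1 ≥ (137/91.57)⁴ = 5.011.
So N ≥ 4.011; the smallest integer is N = 5.

5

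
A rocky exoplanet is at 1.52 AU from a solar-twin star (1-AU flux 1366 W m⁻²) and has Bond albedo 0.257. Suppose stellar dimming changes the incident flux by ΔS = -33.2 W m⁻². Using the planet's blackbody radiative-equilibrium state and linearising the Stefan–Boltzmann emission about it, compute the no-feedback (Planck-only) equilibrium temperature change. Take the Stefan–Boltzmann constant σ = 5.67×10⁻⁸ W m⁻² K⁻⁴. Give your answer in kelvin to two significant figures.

-2.9 kelvin

By the inverse-square law, S = 1366/1.52² = 591.2 W m⁻².
Unperturbed T_e = [591.2·(1−0.257)/(4σ)]^¼ = 209.8 K.
ΔF = Δ[S(1−α)]/4 = (1−0.257)·-33.2/4 = -6.167 W m⁻².
Linearising σT⁴ gives d(σT⁴)/dT = 4σT_e³ = 2.094 W m⁻² per K.
So ΔT₀ = -6.167/2.094 = -2.95 K.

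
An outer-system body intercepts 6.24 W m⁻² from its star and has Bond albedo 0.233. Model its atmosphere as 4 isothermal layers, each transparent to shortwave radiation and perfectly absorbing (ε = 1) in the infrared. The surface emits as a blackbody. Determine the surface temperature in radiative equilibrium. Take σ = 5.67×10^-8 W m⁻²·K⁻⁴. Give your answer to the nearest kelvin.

Top-of-atmosphere balance: σT_e⁴ = S(1−α)/4 = 1.197 W m⁻² → T_e = 67.78 K.
For an N-layer opaque stack, T_s⁴ = (N+1)T_e⁴, hence T_s = (5)^(1/4)×67.78 K = 101.4 K.

101 kelvin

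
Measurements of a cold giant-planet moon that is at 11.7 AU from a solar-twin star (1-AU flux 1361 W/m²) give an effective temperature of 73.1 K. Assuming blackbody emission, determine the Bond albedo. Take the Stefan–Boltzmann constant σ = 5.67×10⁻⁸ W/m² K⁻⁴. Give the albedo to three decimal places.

0.349

By the inverse-square law, S = 1361/11.7² = 9.942 W/m².
Energy balance: S(1−α)/4 = σT⁴, so 1−α = 4σT⁴/S.
4σT⁴ = 4·5.67×10⁻⁸·(73.1)⁴ = 6.476 W/m².
1−α = 6.476/9.942 = 0.6514, so α = 0.3486.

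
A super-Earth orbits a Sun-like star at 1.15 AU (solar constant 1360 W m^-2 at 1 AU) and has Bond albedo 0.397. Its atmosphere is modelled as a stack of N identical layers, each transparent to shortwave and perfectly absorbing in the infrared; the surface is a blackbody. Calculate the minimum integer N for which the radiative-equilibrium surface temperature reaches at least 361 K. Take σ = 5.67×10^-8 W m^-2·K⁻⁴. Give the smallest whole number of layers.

Flux at the orbit: S = 1360/(1.15)² = 1028 W m^-2.
OLR = S(1−α)/4 = 155.0 W m^-2; the top layer radiates at T_e = 228.7 K.
T_s = (N+1)^(1/4)·T_e ≥ 361 K requires N+1 ≥ (T_s/T_e)⁴ = (361/228.7)⁴ = 6.212.
The minimum whole number is N = 6.

6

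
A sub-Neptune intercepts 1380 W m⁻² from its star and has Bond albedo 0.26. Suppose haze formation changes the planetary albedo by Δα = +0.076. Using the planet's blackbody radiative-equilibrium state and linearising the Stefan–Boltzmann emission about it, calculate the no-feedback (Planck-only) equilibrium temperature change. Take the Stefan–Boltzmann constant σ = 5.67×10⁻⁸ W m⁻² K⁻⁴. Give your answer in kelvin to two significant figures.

Reference equilibrium: T_e = [S(1−α)/(4σ)]^(1/4) = 259.0 K.
The change in absorbed flux is Δ[S(1−α)/4] = −SΔα/4 = -26.22 W m⁻².
Linearising σT⁴ gives d(σT⁴)/dT = 4σT_e³ = 3.942 W m⁻² per K.
So ΔT₀ = -26.22/3.942 = -6.65 K.

-6.7 K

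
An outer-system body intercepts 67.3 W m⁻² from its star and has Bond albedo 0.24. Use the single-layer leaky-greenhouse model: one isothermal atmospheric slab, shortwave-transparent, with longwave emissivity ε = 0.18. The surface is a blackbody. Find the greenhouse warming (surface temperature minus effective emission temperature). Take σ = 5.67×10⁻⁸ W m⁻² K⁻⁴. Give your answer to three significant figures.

2.92 K

Effective emission temperature (TOA balance): σT_e⁴ = S(1−α)/4 = 12.79 W m⁻² → T_e = 122.5 K.
For a single slab of emissivity ε, T_s⁴ = 2T_e⁴/(2−ε); thus T_s = 122.5·(1.099)^(1/4) = 125.5 K.
Greenhouse warming: T_s − T_e = 2.924 K.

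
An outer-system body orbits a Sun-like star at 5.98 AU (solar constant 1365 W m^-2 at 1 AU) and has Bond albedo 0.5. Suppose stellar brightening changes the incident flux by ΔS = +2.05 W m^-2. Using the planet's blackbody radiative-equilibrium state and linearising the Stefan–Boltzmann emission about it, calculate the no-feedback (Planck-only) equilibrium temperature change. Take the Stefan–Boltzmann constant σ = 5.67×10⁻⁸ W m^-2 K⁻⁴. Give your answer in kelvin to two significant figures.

Flux at the orbit: S = 1365/(5.98)² = 38.17 W m^-2.
Unperturbed T_e = [38.17·(1−0.5)/(4σ)]^¼ = 95.78 K.
ΔF = Δ[S(1−α)]/4 = (1−0.5)·+2.05/4 = 0.2562 W m^-2.
Linearising σT⁴ gives d(σT⁴)/dT = 4σT_e³ = 0.1993 W m^-2 per K.
Hence the no-feedback warming is ΔF/(4σT_e³) = 1.29 K.

1.3 kelvin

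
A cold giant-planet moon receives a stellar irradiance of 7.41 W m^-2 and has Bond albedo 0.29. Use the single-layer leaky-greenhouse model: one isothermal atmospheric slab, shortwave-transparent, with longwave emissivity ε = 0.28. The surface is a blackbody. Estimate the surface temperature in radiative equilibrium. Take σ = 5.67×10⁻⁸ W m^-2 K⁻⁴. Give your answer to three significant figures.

The planet radiates to space at T_e = [S(1−α)/(4σ)]^(1/4) = 69.40 K.
The surface balance (absorbed SW + ε·downward IR = σT_s⁴) with T_a⁴ = T_s⁴/2 reduces to T_s = T_e·[2/(2−ε)]^¼ = 72.07 K.

72.1 K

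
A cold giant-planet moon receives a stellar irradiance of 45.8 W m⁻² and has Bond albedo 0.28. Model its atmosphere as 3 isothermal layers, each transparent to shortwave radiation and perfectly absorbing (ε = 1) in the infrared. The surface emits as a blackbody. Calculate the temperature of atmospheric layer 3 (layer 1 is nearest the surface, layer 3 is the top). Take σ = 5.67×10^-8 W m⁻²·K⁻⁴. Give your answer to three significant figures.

OLR = S(1−α)/4 = 8.244 W m⁻²; the top layer radiates at T_e = 109.8 K.
In the N-layer model, layer k (counted from the surface) has T_k = (N+1−k)^(1/4)·T_e.
T_3 = (1)^(1/4)·109.8 = 109.8 K.

110 kelvin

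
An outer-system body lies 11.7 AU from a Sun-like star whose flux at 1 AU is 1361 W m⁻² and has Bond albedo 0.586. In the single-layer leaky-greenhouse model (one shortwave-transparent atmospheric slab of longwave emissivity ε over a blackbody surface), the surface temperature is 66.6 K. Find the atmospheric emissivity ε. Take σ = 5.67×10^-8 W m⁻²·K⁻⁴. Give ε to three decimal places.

Irradiance scales as 1/d², so S = 1361 W m⁻² × (1/11.7)² = 9.942 W m⁻².
TOA balance gives T_e = 65.27 K.
Since (2−ε)/2 = (T_e/T_s)⁴ = 0.9225, ε = 0.1551.

0.155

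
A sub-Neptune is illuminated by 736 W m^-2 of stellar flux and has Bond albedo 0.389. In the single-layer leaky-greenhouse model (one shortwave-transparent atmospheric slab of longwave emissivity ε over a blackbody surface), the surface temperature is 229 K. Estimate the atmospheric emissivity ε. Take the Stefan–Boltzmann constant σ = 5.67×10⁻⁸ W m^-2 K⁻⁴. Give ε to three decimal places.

First, T_e = [736.0·(1−0.389)/(4σ)]^(1/4) = 211.0 K.
Inverting T_s⁴ = 2T_e⁴/(2−ε): (T_e/T_s)⁴ = 0.7210, so ε = 2(1 − 0.7210) = 0.5580.

0.558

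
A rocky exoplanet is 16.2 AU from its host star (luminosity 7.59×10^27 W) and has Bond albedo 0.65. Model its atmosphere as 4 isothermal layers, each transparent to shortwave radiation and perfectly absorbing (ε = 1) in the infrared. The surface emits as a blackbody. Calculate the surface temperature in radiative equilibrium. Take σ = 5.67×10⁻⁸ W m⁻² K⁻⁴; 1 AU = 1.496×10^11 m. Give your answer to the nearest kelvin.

Orbital distance: d = 16.2 AU = 2.424×10^12 m.
Spreading L over a sphere of radius d: S = 7.59×10^27/(4π·2.42×10^12²) = 102.8 W m⁻².
The effective emission temperature is T_e = [S(1−α)/(4σ)]^¼ = 112.2 K.
Layer-by-layer balance gives σT_s⁴ = (N+1)σT_e⁴, so T_s = 5^¼·112.2 = 167.8 K.

168 K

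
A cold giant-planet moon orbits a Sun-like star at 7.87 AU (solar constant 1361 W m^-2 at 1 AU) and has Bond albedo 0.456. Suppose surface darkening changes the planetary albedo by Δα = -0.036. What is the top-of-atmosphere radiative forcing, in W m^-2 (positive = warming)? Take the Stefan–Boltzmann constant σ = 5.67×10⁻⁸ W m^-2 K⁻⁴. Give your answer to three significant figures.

0.198 W m^-2

By the inverse-square law, S = 1361/7.87² = 21.97 W m^-2.
ΔF = −(S/4)Δα = −(21.97/4)×(-0.036) = 0.1978 W m^-2.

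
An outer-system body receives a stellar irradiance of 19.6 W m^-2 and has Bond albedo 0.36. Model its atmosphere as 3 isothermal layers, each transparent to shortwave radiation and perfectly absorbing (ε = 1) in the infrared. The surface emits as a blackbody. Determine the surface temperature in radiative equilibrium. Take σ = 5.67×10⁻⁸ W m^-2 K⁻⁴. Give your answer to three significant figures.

122 K

Top-of-atmosphere balance: σT_e⁴ = S(1−α)/4 = 3.136 W m^-2 → T_e = 86.24 K.
For an N-layer opaque stack, T_s⁴ = (N+1)T_e⁴, hence T_s = (4)^(1/4)×86.24 K = 122.0 K.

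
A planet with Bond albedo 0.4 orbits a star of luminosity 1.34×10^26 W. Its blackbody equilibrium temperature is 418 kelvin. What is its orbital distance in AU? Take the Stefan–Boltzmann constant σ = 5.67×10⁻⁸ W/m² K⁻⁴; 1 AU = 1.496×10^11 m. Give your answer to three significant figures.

Required flux: S = 4σT⁴/(1−α) = 11540 W/m².
Then d = [L/(4πS)]^(1/2) = 3.040×10^10 m, i.e. 0.2032 AU.

0.203 AU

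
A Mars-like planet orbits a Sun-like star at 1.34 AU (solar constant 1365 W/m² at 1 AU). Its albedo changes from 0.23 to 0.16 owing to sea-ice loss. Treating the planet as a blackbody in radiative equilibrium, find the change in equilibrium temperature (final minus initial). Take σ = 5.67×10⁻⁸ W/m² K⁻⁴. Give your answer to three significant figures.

4.96 K

Irradiance scales as 1/d², so S = 1365 W/m² × (1/1.34)² = 760.2 W/m².
Before: T₁ = [760.2·0.77/(4σ)]^(1/4) = 225.4 K.
Final:   T₂ = [S(1−0.16)/(4σ)]^(1/4) = 230.4 K.
ΔT = T₂ − T₁ = 4.957 K.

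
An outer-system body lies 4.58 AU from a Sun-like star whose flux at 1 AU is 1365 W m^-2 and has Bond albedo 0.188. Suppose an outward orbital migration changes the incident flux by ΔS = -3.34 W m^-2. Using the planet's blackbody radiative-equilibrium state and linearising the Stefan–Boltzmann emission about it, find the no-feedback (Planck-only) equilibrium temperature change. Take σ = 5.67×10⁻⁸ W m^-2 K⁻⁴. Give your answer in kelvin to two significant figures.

-1.6 K

By the inverse-square law, S = 1365/4.58² = 65.07 W m^-2.
The baseline emission temperature is T_e = 123.5 K.
ΔF = Δ[S(1−α)]/4 = (1−0.188)·-3.34/4 = -0.6780 W m^-2.
Linearising σT⁴ gives d(σT⁴)/dT = 4σT_e³ = 0.4277 W m^-2 per K.
Hence the no-feedback warming is ΔF/(4σT_e³) = -1.59 K.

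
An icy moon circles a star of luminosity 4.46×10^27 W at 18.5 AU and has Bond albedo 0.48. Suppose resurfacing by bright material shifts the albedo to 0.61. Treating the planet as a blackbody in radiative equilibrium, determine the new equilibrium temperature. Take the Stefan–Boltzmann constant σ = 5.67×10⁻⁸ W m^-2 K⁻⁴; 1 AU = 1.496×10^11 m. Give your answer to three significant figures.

94.5 kelvin

Orbital distance: d = 18.5 AU = 2.768×10^12 m.
Flux at the orbit: S = L/(4πd²) = 4.46×10^27/(4π·(2.77×10^12)²) = 46.34 W m^-2.
With the new albedo, S(1−α₂)/4 = 4.518 W m^-2, so T₂ = 94.48 K.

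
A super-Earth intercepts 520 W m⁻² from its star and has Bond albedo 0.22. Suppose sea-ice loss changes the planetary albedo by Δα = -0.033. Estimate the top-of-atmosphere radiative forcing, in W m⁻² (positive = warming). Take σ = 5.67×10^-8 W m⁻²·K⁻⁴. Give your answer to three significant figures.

4.29 W m⁻²

TOA radiative forcing: ΔF = −S·Δα/4 = −520.0·(-0.033)/4 = 4.290 W m⁻².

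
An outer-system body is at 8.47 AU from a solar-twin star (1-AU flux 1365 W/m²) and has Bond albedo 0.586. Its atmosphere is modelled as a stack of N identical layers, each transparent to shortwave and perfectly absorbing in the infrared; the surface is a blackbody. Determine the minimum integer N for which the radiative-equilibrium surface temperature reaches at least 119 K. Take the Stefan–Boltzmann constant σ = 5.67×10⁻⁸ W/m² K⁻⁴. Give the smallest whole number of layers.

5

Flux at the orbit: S = 1365/(8.47)² = 19.03 W/m².
Top-of-atmosphere balance: σT_e⁴ = S(1−α)/4 = 1.969 W/m² → T_e = 76.77 K.
T_s = (N+1)^(1/4)·T_e ≥ 119 K requires N+1 ≥ (T_s/T_e)⁴ = (119/76.77)⁴ = 5.774.
Rounding up, N = 5.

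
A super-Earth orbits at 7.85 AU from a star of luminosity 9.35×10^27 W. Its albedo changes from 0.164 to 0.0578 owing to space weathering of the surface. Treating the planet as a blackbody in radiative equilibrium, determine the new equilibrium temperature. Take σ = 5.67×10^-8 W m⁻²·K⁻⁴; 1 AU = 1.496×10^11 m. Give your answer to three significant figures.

218 K

d = 7.85 × 1.496×10^11 m = 1.174×10^12 m.
S = L/(4πd²) = 539.5 W m⁻².
New equilibrium: T₂ = [(1−0.0578)·539.5/(4σ)]^(1/4) = 217.6 K.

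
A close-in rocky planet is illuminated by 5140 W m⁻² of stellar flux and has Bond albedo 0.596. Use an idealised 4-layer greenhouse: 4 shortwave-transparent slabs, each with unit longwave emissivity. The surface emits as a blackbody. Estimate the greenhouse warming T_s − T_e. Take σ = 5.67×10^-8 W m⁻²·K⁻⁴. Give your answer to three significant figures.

The effective emission temperature is T_e = [S(1−α)/(4σ)]^¼ = 309.3 K.
T_s = (N+1)^(1/4)·T_e = 462.6 K.
Warming: T_s − T_e = 153.2 K.

153 K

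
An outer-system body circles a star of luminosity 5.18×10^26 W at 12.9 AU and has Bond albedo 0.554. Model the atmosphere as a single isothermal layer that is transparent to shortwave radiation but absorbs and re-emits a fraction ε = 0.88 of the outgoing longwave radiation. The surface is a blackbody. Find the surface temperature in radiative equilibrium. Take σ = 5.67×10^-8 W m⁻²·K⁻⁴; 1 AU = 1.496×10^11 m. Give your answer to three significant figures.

79.0 K

Orbital distance: d = 12.9 AU = 1.930×10^12 m.
Spreading L over a sphere of radius d: S = 5.18×10^26/(4π·1.93×10^12²) = 11.07 W m⁻².
At the top of the atmosphere, σT_e⁴ = S(1−α)/4 = 1.234 W m⁻², giving T_e = 68.30 K.
For a single slab of emissivity ε, T_s⁴ = 2T_e⁴/(2−ε); thus T_s = 68.30·(1.786)^(1/4) = 78.96 K.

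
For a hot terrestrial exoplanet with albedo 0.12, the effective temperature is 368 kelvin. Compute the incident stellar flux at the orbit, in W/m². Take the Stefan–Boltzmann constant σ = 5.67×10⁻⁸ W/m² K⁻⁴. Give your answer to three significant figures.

Invert the energy balance for S: S = 4σT⁴/(1−α).
The emitted flux is σT⁴ = 1040 W/m².
So S = 4×1040/(1−0.12) = 4727 W/m².

4730 W/m²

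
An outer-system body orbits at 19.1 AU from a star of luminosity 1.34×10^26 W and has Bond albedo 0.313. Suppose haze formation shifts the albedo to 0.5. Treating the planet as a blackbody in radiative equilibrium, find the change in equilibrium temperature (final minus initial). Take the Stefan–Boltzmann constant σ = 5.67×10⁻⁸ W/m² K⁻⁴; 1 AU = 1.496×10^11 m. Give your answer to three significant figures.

Orbital distance: d = 19.1 AU = 2.857×10^12 m.
Flux at the orbit: S = L/(4πd²) = 1.34×10^26/(4π·(2.86×10^12)²) = 1.306 W/m².
With α = 0.313, T₁ = 44.60 K.
After:  T₂ = [1.306·0.5/(4σ)]^(1/4) = 41.19 K.
Change: 41.19 − 44.60 = -3.405 K.

-3.41 K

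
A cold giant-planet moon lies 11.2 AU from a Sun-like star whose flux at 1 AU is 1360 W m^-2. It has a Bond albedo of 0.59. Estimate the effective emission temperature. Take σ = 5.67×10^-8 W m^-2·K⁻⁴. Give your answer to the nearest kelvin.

67 K

Irradiance scales as 1/d², so S = 1360 W m^-2 × (1/11.2)² = 10.84 W m^-2.
The planet absorbs (1−α)S over its disc πR² and re-emits over 4πR², so the mean absorbed flux is (1−0.59)·10.84/4 = 1.111 W m^-2.
In equilibrium σT⁴ equals this, so T = 66.54 K.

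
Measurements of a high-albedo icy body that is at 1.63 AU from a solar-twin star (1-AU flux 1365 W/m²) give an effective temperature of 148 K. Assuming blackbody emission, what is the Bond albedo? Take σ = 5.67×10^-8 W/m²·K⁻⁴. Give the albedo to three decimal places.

0.788

By the inverse-square law, S = 1365/1.63² = 513.8 W/m².
Rearranging the radiative balance, α = 1 − 4σT⁴/S.
σT⁴ = 27.20 W/m², so 4σT⁴ = 108.8 W/m².
Hence α = 1 − 108.8/513.8 = 0.7882.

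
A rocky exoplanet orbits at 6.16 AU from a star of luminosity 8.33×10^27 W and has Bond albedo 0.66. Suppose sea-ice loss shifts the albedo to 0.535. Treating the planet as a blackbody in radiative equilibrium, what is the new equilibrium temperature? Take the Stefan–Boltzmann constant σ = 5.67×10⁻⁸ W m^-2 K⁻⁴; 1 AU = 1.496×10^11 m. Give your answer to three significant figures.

200 K

Orbital distance: d = 6.16 AU = 9.215×10^11 m.
S = L/(4πd²) = 780.6 W m^-2.
New equilibrium: T₂ = [(1−0.535)·780.6/(4σ)]^(1/4) = 200.0 K.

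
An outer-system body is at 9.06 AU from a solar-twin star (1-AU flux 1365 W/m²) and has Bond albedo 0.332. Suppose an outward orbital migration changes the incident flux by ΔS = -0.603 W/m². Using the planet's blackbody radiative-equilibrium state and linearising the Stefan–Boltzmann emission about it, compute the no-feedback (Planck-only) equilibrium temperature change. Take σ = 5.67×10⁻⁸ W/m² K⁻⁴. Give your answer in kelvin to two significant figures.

-0.76 K

Flux at the orbit: S = 1365/(9.06)² = 16.63 W/m².
Reference equilibrium: T_e = [S(1−α)/(4σ)]^(1/4) = 83.66 K.
ΔF = Δ[S(1−α)]/4 = (1−0.332)·-0.603/4 = -0.1007 W/m².
The Planck feedback parameter is 4σT_e³ = 0.1328 W/m²/K.
ΔT₀ = ΔF/λ_P = -0.1007/0.1328 = -0.758 K.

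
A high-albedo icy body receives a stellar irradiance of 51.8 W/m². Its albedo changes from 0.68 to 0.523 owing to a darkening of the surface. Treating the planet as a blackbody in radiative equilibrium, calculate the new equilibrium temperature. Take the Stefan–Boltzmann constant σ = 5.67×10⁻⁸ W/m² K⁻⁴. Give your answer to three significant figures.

102 K

T₂ = [S(1−α₂)/(4σ)]^(1/4) = [51.80·0.477/(4σ)]^(1/4) = 102.2 K.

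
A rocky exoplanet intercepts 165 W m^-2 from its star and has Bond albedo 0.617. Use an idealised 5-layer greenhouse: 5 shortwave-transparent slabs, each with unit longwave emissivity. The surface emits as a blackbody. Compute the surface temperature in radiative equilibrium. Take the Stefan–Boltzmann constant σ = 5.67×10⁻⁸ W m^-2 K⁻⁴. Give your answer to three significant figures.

202 kelvin

The effective emission temperature is T_e = [S(1−α)/(4σ)]^¼ = 129.2 K.
Layer-by-layer balance gives σT_s⁴ = (N+1)σT_e⁴, so T_s = 6^¼·129.2 = 202.2 K.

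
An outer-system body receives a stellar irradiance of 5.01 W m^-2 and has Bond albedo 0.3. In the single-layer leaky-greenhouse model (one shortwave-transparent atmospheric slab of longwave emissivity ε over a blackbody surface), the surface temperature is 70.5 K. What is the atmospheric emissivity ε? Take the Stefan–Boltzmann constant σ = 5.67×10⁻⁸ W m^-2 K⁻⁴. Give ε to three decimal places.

0.748

TOA balance gives T_e = 62.71 K.
T_s⁴ = T_e⁴·2/(2−ε) → ε = 2 − 2(T_e/T_s)⁴ = 2 − 2·(62.71/70.5)⁴ = 0.7481.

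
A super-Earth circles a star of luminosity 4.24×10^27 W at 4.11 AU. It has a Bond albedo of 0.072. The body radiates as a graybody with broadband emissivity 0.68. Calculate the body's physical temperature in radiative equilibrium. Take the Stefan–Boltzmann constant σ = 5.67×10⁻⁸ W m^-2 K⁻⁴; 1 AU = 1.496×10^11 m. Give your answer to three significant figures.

Orbital distance: d = 4.11 AU = 6.149×10^11 m.
Flux at the orbit: S = L/(4πd²) = 4.24×10^27/(4π·(6.15×10^11)²) = 892.5 W m^-2.
Absorbed flux (global mean): S(1−α)/4 = 892.5·0.928/4 = 207.1 W m^-2.
Equating to εσT⁴ with ε = 0.68: T = (207.1/0.68σ)^(1/4) = 270.7 K.

271 K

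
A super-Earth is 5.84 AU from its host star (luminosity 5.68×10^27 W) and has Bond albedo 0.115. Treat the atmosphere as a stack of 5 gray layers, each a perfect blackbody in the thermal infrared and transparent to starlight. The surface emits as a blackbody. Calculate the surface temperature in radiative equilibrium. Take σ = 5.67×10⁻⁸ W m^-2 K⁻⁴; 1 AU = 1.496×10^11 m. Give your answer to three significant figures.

Orbital distance: d = 5.84 AU = 8.737×10^11 m.
Spreading L over a sphere of radius d: S = 5.68×10^27/(4π·8.74×10^11²) = 592.2 W m^-2.
Top-of-atmosphere balance: σT_e⁴ = S(1−α)/4 = 131.0 W m^-2 → T_e = 219.2 K.
With N = 5 opaque layers, T_s = (N+1)^(1/4)·T_e = 6^(1/4)·219.2 = 343.1 K.

343 K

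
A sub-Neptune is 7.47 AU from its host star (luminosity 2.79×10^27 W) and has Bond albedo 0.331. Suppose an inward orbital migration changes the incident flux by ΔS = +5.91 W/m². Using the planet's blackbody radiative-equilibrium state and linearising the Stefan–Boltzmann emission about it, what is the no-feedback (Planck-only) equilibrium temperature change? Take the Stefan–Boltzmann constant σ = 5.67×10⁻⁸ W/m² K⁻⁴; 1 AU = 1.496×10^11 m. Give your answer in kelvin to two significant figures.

d = 7.47 × 1.496×10^11 m = 1.118×10^12 m.
Flux at the orbit: S = L/(4πd²) = 2.79×10^27/(4π·(1.12×10^12)²) = 177.8 W/m².
Unperturbed T_e = [177.8·(1−0.331)/(4σ)]^¼ = 151.3 K.
Only a fraction (1−α) is absorbed and it's spread over 4πR², so ΔF = (1−α)ΔS/4 = 0.9884 W/m².
The Planck feedback parameter is 4σT_e³ = 0.7860 W/m²/K.
Hence the no-feedback warming is ΔF/(4σT_e³) = 1.26 K.

1.3 kelvin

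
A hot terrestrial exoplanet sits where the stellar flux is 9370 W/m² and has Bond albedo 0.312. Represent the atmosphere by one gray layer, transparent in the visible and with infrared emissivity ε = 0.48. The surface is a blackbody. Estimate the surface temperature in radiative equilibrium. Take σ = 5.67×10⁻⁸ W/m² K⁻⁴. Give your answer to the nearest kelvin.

440 K

The planet radiates to space at T_e = [S(1−α)/(4σ)]^(1/4) = 410.6 K.
Surface balance with a leaky layer gives σT_s⁴ = σT_e⁴·2/(2−ε), so T_s = T_e·[2/(2−0.48)]^(1/4) = 439.8 K.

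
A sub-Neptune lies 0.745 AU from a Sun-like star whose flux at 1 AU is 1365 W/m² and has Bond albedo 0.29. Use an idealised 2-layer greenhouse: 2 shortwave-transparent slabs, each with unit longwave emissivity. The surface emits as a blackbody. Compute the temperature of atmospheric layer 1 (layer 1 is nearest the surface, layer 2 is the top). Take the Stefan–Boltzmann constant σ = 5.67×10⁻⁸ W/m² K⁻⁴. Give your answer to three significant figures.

352 K

Flux at the orbit: S = 1365/(0.745)² = 2459 W/m².
OLR = S(1−α)/4 = 436.5 W/m²; the top layer radiates at T_e = 296.2 K.
The net upward flux σT_e⁴ is constant between every pair of levels, so T_k⁴ = (N+1−k)T_e⁴.
With k = 1: T_1 = (2+1−1)^¼·296.2 K = 352.3 K.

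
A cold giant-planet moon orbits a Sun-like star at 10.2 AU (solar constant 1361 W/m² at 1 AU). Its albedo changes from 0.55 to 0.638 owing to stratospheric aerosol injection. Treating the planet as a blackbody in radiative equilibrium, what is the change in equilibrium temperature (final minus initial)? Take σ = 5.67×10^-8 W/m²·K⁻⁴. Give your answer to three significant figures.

-3.78 kelvin

Flux at the orbit: S = 1361/(10.2)² = 13.08 W/m².
With α = 0.55, T₁ = 71.38 K.
With α = 0.638, T₂ = 67.60 K.
Change: 67.60 − 71.38 = -3.779 K.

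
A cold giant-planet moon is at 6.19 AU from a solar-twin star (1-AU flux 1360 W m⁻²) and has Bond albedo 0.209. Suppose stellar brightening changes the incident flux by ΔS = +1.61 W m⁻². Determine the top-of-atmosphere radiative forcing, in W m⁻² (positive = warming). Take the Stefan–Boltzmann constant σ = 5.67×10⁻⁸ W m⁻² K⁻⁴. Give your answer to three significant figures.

Flux at the orbit: S = 1360/(6.19)² = 35.49 W m⁻².
TOA radiative forcing: ΔF = (1−α)ΔS/4 = 0.791·(+1.61)/4 = 0.3184 W m⁻².

0.318 W m⁻²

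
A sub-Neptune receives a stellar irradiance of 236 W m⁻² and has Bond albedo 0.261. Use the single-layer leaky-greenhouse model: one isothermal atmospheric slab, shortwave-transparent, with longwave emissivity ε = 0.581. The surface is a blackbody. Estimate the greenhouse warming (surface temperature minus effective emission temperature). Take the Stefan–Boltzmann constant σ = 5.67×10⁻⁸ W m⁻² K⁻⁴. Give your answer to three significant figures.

14.9 K

The planet radiates to space at T_e = [S(1−α)/(4σ)]^(1/4) = 166.5 K.
The surface balance (absorbed SW + ε·downward IR = σT_s⁴) with T_a⁴ = T_s⁴/2 reduces to T_s = T_e·[2/(2−ε)]^¼ = 181.4 K.
Greenhouse warming: T_s − T_e = 14.92 K.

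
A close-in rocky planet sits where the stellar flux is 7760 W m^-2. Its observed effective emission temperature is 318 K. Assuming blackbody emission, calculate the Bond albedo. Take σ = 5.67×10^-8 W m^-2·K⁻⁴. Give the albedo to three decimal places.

0.701

Energy balance: S(1−α)/4 = σT⁴, so 1−α = 4σT⁴/S.
4σT⁴ = 4·5.67×10⁻⁸·(318)⁴ = 2319 W m^-2.
Hence α = 1 − 2319/7760 = 0.7011.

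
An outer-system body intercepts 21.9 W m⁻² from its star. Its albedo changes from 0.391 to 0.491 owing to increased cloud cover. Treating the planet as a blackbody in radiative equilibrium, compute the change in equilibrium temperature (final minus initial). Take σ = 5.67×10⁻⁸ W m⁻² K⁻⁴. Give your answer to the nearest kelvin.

Initial: T₁ = [S(1−0.391)/(4σ)]^(1/4) = 87.57 K.
With α = 0.491, T₂ = 83.73 K.
Change: 83.73 − 87.57 = -3.840 K.

-4 K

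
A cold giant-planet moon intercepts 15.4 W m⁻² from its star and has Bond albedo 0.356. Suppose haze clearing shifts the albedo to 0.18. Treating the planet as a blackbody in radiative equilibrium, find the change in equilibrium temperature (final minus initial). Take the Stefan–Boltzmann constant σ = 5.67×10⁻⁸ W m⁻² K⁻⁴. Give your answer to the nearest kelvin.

5 K

Before: T₁ = [15.40·0.644/(4σ)]^(1/4) = 81.32 K.
Final:   T₂ = [S(1−0.18)/(4σ)]^(1/4) = 86.38 K.
ΔT = T₂ − T₁ = 5.063 K.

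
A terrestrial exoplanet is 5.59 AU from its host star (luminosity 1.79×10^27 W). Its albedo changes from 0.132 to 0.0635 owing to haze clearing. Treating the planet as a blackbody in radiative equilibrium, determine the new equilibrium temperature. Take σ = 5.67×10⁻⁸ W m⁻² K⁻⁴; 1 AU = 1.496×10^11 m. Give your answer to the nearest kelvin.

d = 5.59 × 1.496×10^11 m = 8.363×10^11 m.
Flux at the orbit: S = L/(4πd²) = 1.79×10^27/(4π·(8.36×10^11)²) = 203.7 W m⁻².
T₂ = [S(1−α₂)/(4σ)]^(1/4) = [203.7·0.936/(4σ)]^(1/4) = 170.3 K.

170 K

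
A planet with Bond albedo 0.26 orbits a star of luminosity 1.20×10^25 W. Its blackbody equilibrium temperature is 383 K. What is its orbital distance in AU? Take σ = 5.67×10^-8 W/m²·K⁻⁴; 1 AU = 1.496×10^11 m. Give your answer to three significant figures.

Energy balance gives S = 4σT⁴/(1−α) = 6595 W/m².
Then d = [L/(4πS)]^(1/2) = 1.203×10^10 m, i.e. 0.08044 AU.

0.0804 AU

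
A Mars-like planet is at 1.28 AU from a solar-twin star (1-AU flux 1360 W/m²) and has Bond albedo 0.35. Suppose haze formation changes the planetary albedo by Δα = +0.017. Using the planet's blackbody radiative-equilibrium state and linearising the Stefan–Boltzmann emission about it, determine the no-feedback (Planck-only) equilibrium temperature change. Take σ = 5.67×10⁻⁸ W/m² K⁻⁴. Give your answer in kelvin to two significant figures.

-1.4 kelvin

By the inverse-square law, S = 1360/1.28² = 830.1 W/m².
The baseline emission temperature is T_e = 220.8 K.
TOA radiative forcing: ΔF = −S·Δα/4 = −830.1·(+0.017)/4 = -3.528 W/m².
Planck response: λ_P = 4σT_e³ = 4·5.67×10⁻⁸·(220.8)³ = 2.443 W/m²/K.
ΔT₀ = ΔF/λ_P = -3.528/2.443 = -1.44 K.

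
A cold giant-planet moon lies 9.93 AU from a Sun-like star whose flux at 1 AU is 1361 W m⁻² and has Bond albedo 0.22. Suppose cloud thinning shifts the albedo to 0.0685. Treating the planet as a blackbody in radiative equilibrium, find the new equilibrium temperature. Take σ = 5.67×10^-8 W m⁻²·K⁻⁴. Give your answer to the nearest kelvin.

Flux at the orbit: S = 1361/(9.93)² = 13.80 W m⁻².
T₂ = [S(1−α₂)/(4σ)]^(1/4) = [13.80·0.931/(4σ)]^(1/4) = 86.77 K.

87 kelvin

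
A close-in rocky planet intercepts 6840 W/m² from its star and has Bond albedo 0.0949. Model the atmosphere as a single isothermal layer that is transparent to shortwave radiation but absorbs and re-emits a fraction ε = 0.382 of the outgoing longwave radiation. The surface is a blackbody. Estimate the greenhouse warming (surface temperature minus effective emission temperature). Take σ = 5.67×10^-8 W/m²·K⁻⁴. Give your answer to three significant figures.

22.1 K

At the top of the atmosphere, σT_e⁴ = S(1−α)/4 = 1548 W/m², giving T_e = 406.5 K.
For a single slab of emissivity ε, T_s⁴ = 2T_e⁴/(2−ε); thus T_s = 406.5·(1.236)^(1/4) = 428.6 K.
T_s − T_e = 428.6 − 406.5 = 22.12 K.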